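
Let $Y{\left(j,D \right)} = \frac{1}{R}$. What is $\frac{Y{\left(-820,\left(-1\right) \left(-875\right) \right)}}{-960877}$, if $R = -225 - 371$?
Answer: $\frac{1}{572682692} \approx 1.7462 \cdot 10^{-9}$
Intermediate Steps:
$R = -596$
$Y{\left(j,D \right)} = - \frac{1}{596}$ ($Y{\left(j,D \right)} = \frac{1}{-596} = - \frac{1}{596}$)
$\frac{Y{\left(-820,\left(-1\right) \left(-875\right) \right)}}{-960877} = - \frac{1}{596 \left(-960877\right)} = \left(- \frac{1}{596}\right) \left(- \frac{1}{960877}\right) = \frac{1}{572682692}$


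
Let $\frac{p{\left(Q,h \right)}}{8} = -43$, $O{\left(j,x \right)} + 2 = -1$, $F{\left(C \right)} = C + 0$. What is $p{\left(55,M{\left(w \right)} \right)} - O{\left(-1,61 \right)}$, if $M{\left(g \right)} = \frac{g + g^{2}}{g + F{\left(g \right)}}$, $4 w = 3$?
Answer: $-341$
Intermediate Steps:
$w = \frac{3}{4}$ ($w = \frac{1}{4} \cdot 3 = \frac{3}{4} \approx 0.75$)
$F{\left(C \right)} = C$
$O{\left(j,x \right)} = -3$ ($O{\left(j,x \right)} = -2 - 1 = -3$)
$M{\left(g \right)} = \frac{g + g^{2}}{2 g}$ ($M{\left(g \right)} = \frac{g + g^{2}}{g + g} = \frac{g + g^{2}}{2 g}$)
$p{\left(Q,h \right)} = -344$ ($p{\left(Q,h \right)} = 8 \left(-43\right) = -344$)
$p{\left(55,M{\left(w \right)} \right)} - O{\left(-1,61 \right)} = -344 - -3 = -344 + 3 = -341$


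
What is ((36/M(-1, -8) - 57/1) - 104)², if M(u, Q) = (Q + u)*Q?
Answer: 103041/4 ≈ 25760.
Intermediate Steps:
M(u, Q) = Q*(Q + u)
((36/M(-1, -8) - 57/1) - 104)² = ((36/((-8*(-8 - 1))) - 57/1) - 104)² = ((36/((-8*(-9))) - 57*1) - 104)² = ((36/72 - 57) - 104)² = ((36*(1/72) - 57) - 104)² = ((½ - 57) - 104)² = (-113/2 - 104)² = (-321/2)² = 103041/4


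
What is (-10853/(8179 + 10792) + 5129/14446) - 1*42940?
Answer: -11767984014219/274055066 ≈ -42940.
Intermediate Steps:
(-10853/(8179 + 10792) + 5129/14446) - 1*42940 = (-10853/18971 + 5129*(1/14446)) - 42940 = (-10853*1/18971 + 5129/14446) - 42940 = (-10853/18971 + 5129/14446) - 42940 = -59480179/274055066 - 42940 = -11767984014219/274055066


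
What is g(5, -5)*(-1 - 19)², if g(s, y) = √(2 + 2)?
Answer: 800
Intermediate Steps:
g(s, y) = 2 (g(s, y) = √4 = 2)
g(5, -5)*(-1 - 19)² = 2*(-1 - 19)² = 2*(-20)² = 2*400 = 800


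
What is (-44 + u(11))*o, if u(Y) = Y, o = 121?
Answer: -3993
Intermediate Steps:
(-44 + u(11))*o = (-44 + 11)*121 = -33*121 = -3993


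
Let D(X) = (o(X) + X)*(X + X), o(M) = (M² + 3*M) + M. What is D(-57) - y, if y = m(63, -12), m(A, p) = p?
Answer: -337884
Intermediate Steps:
o(M) = M² + 4*M
y = -12
D(X) = 2*X*(X + X*(4 + X)) (D(X) = (X*(4 + X) + X)*(X + X) = (X + X*(4 + X))*(2*X) = 2*X*(X + X*(4 + X)))
D(-57) - y = 2*(-57)²*(5 - 57) - 1*(-12) = 2*3249*(-52) + 12 = -337896 + 12 = -337884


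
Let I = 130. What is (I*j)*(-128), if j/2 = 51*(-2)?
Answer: 3394560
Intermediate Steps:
j = -204 (j = 2*(51*(-2)) = 2*(-102) = -204)
(I*j)*(-128) = (130*(-204))*(-128) = -26520*(-128) = 3394560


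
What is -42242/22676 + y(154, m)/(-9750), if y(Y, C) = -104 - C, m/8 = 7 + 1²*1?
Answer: -34004161/18424250 ≈ -1.8456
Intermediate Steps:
m = 64 (m = 8*(7 + 1²*1) = 8*(7 + 1*1) = 8*(7 + 1) = 8*8 = 64)
-42242/22676 + y(154, m)/(-9750) = -42242/22676 + (-104 - 1*64)/(-9750) = -42242*1/22676 + (-104 - 64)*(-1/9750) = -21121/11338 - 168*(-1/9750) = -21121/11338 + 28/1625 = -34004161/18424250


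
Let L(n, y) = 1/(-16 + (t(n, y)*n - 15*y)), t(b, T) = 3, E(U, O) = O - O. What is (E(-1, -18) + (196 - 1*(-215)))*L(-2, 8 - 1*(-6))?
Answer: -411/232 ≈ -1.7716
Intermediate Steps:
E(U, O) = 0
L(n, y) = 1/(-16 - 15*y + 3*n) (L(n, y) = 1/(-16 + (3*n - 15*y)) = 1/(-16 + (-15*y + 3*n)) = 1/(-16 - 15*y + 3*n))
(E(-1, -18) + (196 - 1*(-215)))*L(-2, 8 - 1*(-6)) = (0 + (196 - 1*(-215)))*(-1/(16 - 3*(-2) + 15*(8 - 1*(-6)))) = (0 + (196 + 215))*(-1/(16 + 6 + 15*(8 + 6))) = (0 + 411)*(-1/(16 + 6 + 15*14)) = 411*(-1/(16 + 6 + 210)) = 411*(-1/232) = -411/232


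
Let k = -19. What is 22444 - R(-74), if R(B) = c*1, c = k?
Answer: 22463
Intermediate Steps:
c = -19
R(B) = -19 (R(B) = -19*1 = -19)
22444 - R(-74) = 22444 - 1*(-19) = 22444 + 19 = 22463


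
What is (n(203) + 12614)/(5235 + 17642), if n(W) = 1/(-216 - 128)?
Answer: 4339215/7869688 ≈ 0.55138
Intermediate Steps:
n(W) = -1/344 (n(W) = 1/(-344) = -1/344)
(n(203) + 12614)/(5235 + 17642) = (-1/344 + 12614)/(5235 + 17642) = (4339215/344)/22877 = (4339215/344)*(1/22877) = 4339215/7869688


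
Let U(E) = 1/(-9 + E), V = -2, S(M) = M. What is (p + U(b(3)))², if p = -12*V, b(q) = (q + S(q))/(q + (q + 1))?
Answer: 1852321/3249 ≈ 570.12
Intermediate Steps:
b(q) = 2*q/(1 + 2*q) (b(q) = (q + q)/(q + (q + 1)) = (2*q)/(q + (1 + q)) = (2*q)/(1 + 2*q) = 2*q/(1 + 2*q))
p = 24 (p = -12*(-2) = 24)
(p + U(b(3)))² = (24 + 1/(-9 + 2*3/(1 + 2*3)))² = (24 + 1/(-9 + 2*3/(1 + 6)))² = (24 + 1/(-9 + 2*3/7))² = (24 + 1/(-9 + 2*3*(⅐)))² = (24 + 1/(-9 + 6/7))² = (24 + 1/(-57/7))² = (24 - 7/57)² = (1361/57)² = 1852321/3249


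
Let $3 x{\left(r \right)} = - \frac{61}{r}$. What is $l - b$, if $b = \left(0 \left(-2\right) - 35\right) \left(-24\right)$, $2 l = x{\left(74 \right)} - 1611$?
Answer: $- \frac{730663}{444} \approx -1645.6$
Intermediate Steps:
$x{\left(r \right)} = - \frac{61}{3 r}$ ($x{\left(r \right)} = \frac{\left(-61\right) \frac{1}{r}}{3} = - \frac{61}{3 r}$)
$l = - \frac{357703}{444}$ ($l = \frac{- \frac{61}{3 \cdot 74} - 1611}{2} = \frac{\left(- \frac{61}{3}\right) \frac{1}{74} - 1611}{2} = \frac{- \frac{61}{222} - 1611}{2} = \frac{1}{2} \left(- \frac{357703}{222}\right) = - \frac{357703}{444} \approx -805.64$)
$b = 840$ ($b = \left(0 - 35\right) \left(-24\right) = \left(-35\right) \left(-24\right) = 840$)
$l - b = - \frac{357703}{444} - 840 = - \frac{730663}{444}$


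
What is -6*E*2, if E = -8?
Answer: 96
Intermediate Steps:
-6*E*2 = -6*(-8)*2 = 48*2 = 96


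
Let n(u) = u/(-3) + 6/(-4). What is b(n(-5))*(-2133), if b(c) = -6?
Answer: 12798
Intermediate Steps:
n(u) = -3/2 - u/3 (n(u) = u*(-⅓) + 6*(-¼) = -u/3 - 3/2 = -3/2 - u/3)
b(n(-5))*(-2133) = -6*(-2133) = 12798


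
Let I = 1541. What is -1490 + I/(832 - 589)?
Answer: -360529/243 ≈ -1483.7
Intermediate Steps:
-1490 + I/(832 - 589) = -1490 + 1541/(832 - 589) = -1490 + 1541/243 = -360529/243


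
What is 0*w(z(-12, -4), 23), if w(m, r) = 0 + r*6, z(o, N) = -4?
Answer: 0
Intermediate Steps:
w(m, r) = 6*r (w(m, r) = 0 + 6*r = 6*r)
0*w(z(-12, -4), 23) = 0*(6*23) = 0*138 = 0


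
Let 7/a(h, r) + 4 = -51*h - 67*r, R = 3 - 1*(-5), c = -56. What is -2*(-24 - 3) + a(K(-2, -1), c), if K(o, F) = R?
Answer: 180367/3340 ≈ 54.002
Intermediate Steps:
R = 8 (R = 3 + 5 = 8)
K(o, F) = 8
a(h, r) = 7/(-4 - 67*r - 51*h) (a(h, r) = 7/(-4 + (-51*h - 67*r)) = 7/(-4 + (-67*r - 51*h)) = 7/(-4 - 67*r - 51*h))
-2*(-24 - 3) + a(K(-2, -1), c) = -2*(-24 - 3) - 7/(4 + 51*8 + 67*(-56)) = -2*(-27) - 7/(4 + 408 - 3752) = 54 - 7/(-3340) = 54 - 7*(-1/3340) = 54 + 7/3340 = 180367/3340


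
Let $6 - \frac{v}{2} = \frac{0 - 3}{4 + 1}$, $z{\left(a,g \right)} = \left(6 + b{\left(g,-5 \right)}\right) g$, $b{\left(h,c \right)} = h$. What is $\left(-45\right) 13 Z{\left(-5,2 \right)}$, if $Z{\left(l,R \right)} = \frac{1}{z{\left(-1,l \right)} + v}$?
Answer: $- \frac{2925}{41} \approx -71.341$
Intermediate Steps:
$z{\left(a,g \right)} = g \left(6 + g\right)$ ($z{\left(a,g \right)} = \left(6 + g\right) g = g \left(6 + g\right)$)
$v = \frac{66}{5}$ ($v = 12 - 2 \frac{0 - 3}{4 + 1} = 12 - 2 \left(- \frac{3}{5}\right) = 12 - 2 \left(\left(-3\right) \frac{1}{5}\right) = 12 - - \frac{6}{5} = 12 + \frac{6}{5} = \frac{66}{5} \approx 13.2$)
$Z{\left(l,R \right)} = \frac{1}{\frac{66}{5} + l \left(6 + l\right)}$ ($Z{\left(l,R \right)} = \frac{1}{l \left(6 + l\right) + \frac{66}{5}} = \frac{1}{\frac{66}{5} + l \left(6 + l\right)}$)
$\left(-45\right) 13 Z{\left(-5,2 \right)} = \left(-45\right) 13 \frac{5}{66 + 5 \left(-5\right) \left(6 - 5\right)} = - 585 \frac{5}{66 + 5 \left(-5\right) 1} = - 585 \frac{5}{66 - 25} = - 585 \cdot \frac{5}{41} = - 585 \cdot 5 \cdot \frac{1}{41} = \left(-585\right) \frac{5}{41} = - \frac{2925}{41}$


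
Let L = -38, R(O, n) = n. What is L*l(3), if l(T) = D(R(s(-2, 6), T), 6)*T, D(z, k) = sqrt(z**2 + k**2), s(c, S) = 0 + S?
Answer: -342*sqrt(5) ≈ -764.74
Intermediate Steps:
s(c, S) = S
D(z, k) = sqrt(k**2 + z**2)
l(T) = T*sqrt(36 + T**2) (l(T) = sqrt(6**2 + T**2)*T = sqrt(36 + T**2)*T = T*sqrt(36 + T**2))
L*l(3) = -114*sqrt(36 + 3**2) = -114*sqrt(36 + 9) = -114*sqrt(45) = -114*3*sqrt(5) = -342*sqrt(5)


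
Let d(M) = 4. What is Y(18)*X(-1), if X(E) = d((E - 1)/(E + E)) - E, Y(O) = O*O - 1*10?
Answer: 1570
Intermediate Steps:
Y(O) = -10 + O² (Y(O) = O² - 10 = -10 + O²)
X(E) = 4 - E
Y(18)*X(-1) = (-10 + 18²)*(4 - 1*(-1)) = (-10 + 324)*(4 + 1) = 314*5 = 1570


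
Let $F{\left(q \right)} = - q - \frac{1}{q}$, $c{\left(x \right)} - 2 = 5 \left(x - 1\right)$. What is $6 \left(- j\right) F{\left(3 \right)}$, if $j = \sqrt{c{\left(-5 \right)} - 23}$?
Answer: $20 i \sqrt{51} \approx 142.83 i$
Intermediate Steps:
$c{\left(x \right)} = -3 + 5 x$ ($c{\left(x \right)} = 2 + 5 \left(x - 1\right) = 2 + 5 \left(-1 + x\right) = 2 + \left(-5 + 5 x\right) = -3 + 5 x$)
$j = i \sqrt{51}$ ($j = \sqrt{\left(-3 + 5 \left(-5\right)\right) - 23} = \sqrt{\left(-3 - 25\right) - 23} = \sqrt{-28 - 23} = \sqrt{-51} = i \sqrt{51} \approx 7.1414 i$)
$6 \left(- j\right) F{\left(3 \right)} = 6 \left(- i \sqrt{51}\right) \left(\left(-1\right) 3 - \frac{1}{3}\right) = 6 \left(- i \sqrt{51}\right) \left(-3 - \frac{1}{3}\right) = - 6 i \sqrt{51} \left(-3 - \frac{1}{3}\right) = - 6 i \sqrt{51} \left(- \frac{10}{3}\right) = 20 i \sqrt{51}$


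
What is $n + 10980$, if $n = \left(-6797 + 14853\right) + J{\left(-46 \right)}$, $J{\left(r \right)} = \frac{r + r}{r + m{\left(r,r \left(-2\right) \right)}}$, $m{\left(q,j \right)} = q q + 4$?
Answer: $\frac{19740286}{1037} \approx 19036.0$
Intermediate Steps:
$m{\left(q,j \right)} = 4 + q^{2}$ ($m{\left(q,j \right)} = q^{2} + 4 = 4 + q^{2}$)
$J{\left(r \right)} = \frac{2 r}{4 + r + r^{2}}$ ($J{\left(r \right)} = \frac{r + r}{r + \left(4 + r^{2}\right)} = \frac{2 r}{4 + r + r^{2}}$)
$n = \frac{8354026}{1037}$ ($n = \left(-6797 + 14853\right) + 2 \left(-46\right) \frac{1}{4 - 46 + \left(-46\right)^{2}} = 8056 + 2 \left(-46\right) \frac{1}{4 - 46 + 2116} = 8056 + 2 \left(-46\right) \frac{1}{2074} = 8056 - \frac{46}{1037} = \frac{8354026}{1037} \approx 8056.0$)
$n + 10980 = \frac{8354026}{1037} + 10980 = \frac{19740286}{1037}$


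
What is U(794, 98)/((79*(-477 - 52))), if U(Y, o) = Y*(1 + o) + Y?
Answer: -79400/41791 ≈ -1.8999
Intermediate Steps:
U(Y, o) = Y + Y*(1 + o)
U(794, 98)/((79*(-477 - 52))) = (794*(2 + 98))/((79*(-477 - 52))) = (794*100)/((79*(-529))) = 79400/(-41791) = 79400*(-1/41791) = -79400/41791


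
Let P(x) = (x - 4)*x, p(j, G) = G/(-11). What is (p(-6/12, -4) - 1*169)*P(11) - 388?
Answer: -13373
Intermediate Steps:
p(j, G) = -G/11 (p(j, G) = G*(-1/11) = -G/11)
P(x) = x*(-4 + x) (P(x) = (-4 + x)*x = x*(-4 + x))
(p(-6/12, -4) - 1*169)*P(11) - 388 = (-1/11*(-4) - 1*169)*(11*(-4 + 11)) - 388 = (4/11 - 169)*(11*7) - 388 = -1855/11*77 - 388 = -12985 - 388 = -13373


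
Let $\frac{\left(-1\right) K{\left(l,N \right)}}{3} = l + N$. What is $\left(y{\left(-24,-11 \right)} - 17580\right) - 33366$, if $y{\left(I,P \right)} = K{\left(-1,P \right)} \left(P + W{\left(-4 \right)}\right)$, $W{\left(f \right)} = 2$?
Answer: $-51270$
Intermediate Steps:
$K{\left(l,N \right)} = - 3 N - 3 l$ ($K{\left(l,N \right)} = - 3 \left(l + N\right) = - 3 \left(N + l\right) = - 3 N - 3 l$)
$y{\left(I,P \right)} = \left(2 + P\right) \left(3 - 3 P\right)$ ($y{\left(I,P \right)} = \left(- 3 P - -3\right) \left(P + 2\right) = \left(- 3 P + 3\right) \left(2 + P\right) = \left(3 - 3 P\right) \left(2 + P\right) = \left(2 + P\right) \left(3 - 3 P\right)$)
$\left(y{\left(-24,-11 \right)} - 17580\right) - 33366 = \left(\left(6 - -33 - 3 \left(-11\right)^{2}\right) - 17580\right) - 33366 = \left(\left(6 + 33 - 363\right) - 17580\right) - 33366 = \left(-324 - 17580\right) - 33366 = -17904 - 33366 = -51270$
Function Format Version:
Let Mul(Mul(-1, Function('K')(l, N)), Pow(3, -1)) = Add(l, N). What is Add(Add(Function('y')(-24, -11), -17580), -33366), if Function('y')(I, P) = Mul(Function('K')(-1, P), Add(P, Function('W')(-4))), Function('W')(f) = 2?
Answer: -51270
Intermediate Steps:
Function('K')(l, N) = Add(Mul(-3, N), Mul(-3, l)) (Function('K')(l, N) = Mul(-3, Add(l, N)) = Mul(-3, Add(N, l)) = Add(Mul(-3, N), Mul(-3, l)))
Function('y')(I, P) = Mul(Add(2, P), Add(3, Mul(-3, P))) (Function('y')(I, P) = Mul(Add(Mul(-3, P), Mul(-3, -1)), Add(P, 2)) = Mul(Add(Mul(-3, P), 3), Add(2, P)) = Mul(Add(3, Mul(-3, P)), Add(2, P)) = Mul(Add(2, P), Add(3, Mul(-3, P))))
Add(Add(Function('y')(-24, -11), -17580), -33366) = Add(Add(Add(6, Mul(-3, -11), Mul(-3, Pow(-11, 2))), -17580), -33366) = Add(Add(Add(6, 33, Mul(-3, 121)), -17580), -33366) = Add(Add(Add(6, 33, -363), -17580), -33366) = Add(Add(-324, -17580), -33366) = Add(-17904, -33366) = -51270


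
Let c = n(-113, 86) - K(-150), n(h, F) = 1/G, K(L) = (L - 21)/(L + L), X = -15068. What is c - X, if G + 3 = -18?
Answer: 31641503/2100 ≈ 15067.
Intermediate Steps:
G = -21 (G = -3 - 18 = -21)
K(L) = (-21 + L)/(2*L) (K(L) = (-21 + L)/((2*L)) = (-21 + L)*(1/(2*L)) = (-21 + L)/(2*L))
n(h, F) = -1/21 (n(h, F) = 1/(-21) = -1/21)
c = -1297/2100 (c = -1/21 - (-21 - 150)/(2*(-150)) = -1/21 - (-1)*(-171)/(2*150) = -1/21 - 1*57/100 = -1/21 - 57/100 = -1297/2100 ≈ -0.61762)
c - X = -1297/2100 - 1*(-15068) = -1297/2100 + 15068 = 31641503/2100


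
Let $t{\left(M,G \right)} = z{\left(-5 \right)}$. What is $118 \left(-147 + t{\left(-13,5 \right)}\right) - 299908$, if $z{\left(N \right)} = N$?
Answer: $-317844$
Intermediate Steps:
$t{\left(M,G \right)} = -5$
$118 \left(-147 + t{\left(-13,5 \right)}\right) - 299908 = 118 \left(-147 - 5\right) - 299908 = 118 \left(-152\right) - 299908 = -17936 - 299908 = -317844$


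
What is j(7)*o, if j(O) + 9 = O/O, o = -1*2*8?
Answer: 128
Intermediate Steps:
o = -16 (o = -2*8 = -16)
j(O) = -8 (j(O) = -9 + O/O = -9 + 1 = -8)
j(7)*o = -8*(-16) = 128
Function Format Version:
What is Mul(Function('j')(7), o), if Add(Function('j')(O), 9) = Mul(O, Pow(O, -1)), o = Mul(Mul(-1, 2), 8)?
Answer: 128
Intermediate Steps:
o = -16 (o = Mul(-2, 8) = -16)
Function('j')(O) = -8 (Function('j')(O) = Add(-9, Mul(O, Pow(O, -1))) = Add(-9, 1) = -8)
Mul(Function('j')(7), o) = Mul(-8, -16) = 128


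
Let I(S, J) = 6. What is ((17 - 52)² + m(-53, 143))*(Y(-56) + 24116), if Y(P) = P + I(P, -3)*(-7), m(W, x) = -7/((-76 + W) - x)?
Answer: 4001482863/136 ≈ 2.9423e+7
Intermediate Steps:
m(W, x) = -7/(-76 + W - x)
Y(P) = -42 + P (Y(P) = P + 6*(-7) = P - 42 = -42 + P)
((17 - 52)² + m(-53, 143))*(Y(-56) + 24116) = ((17 - 52)² + 7/(76 + 143 - 1*(-53)))*((-42 - 56) + 24116) = ((-35)² + 7/(76 + 143 + 53))*(-98 + 24116) = (1225 + 7/272)*24018 = (333207/272)*24018 = 4001482863/136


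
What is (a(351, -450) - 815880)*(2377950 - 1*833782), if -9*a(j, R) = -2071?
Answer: -11335504118632/9 ≈ -1.2595e+12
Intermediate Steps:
a(j, R) = 2071/9 (a(j, R) = -⅑*(-2071) = 2071/9)
(a(351, -450) - 815880)*(2377950 - 1*833782) = (2071/9 - 815880)*(2377950 - 1*833782) = -7340849*(2377950 - 833782)/9 = -7340849/9*1544168 = -11335504118632/9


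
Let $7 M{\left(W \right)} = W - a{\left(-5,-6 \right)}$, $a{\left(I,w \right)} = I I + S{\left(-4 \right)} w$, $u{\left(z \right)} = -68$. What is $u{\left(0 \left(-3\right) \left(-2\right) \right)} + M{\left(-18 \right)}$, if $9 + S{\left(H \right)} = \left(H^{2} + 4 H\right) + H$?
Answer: $- \frac{597}{7} \approx -85.286$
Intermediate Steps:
$S{\left(H \right)} = -9 + H^{2} + 5 H$ ($S{\left(H \right)} = -9 + \left(\left(H^{2} + 4 H\right) + H\right) = -9 + \left(H^{2} + 5 H\right) = -9 + H^{2} + 5 H$)
$a{\left(I,w \right)} = I^{2} - 13 w$ ($a{\left(I,w \right)} = I I + \left(-9 + \left(-4\right)^{2} + 5 \left(-4\right)\right) w = I^{2} + \left(-9 + 16 - 20\right) w = I^{2} - 13 w$)
$M{\left(W \right)} = - \frac{103}{7} + \frac{W}{7}$ ($M{\left(W \right)} = \frac{W - \left(\left(-5\right)^{2} - -78\right)}{7} = \frac{W - \left(25 + 78\right)}{7} = \frac{W - 103}{7} = \frac{-103 + W}{7} = - \frac{103}{7} + \frac{W}{7}$)
$u{\left(0 \left(-3\right) \left(-2\right) \right)} + M{\left(-18 \right)} = -68 + \left(- \frac{103}{7} + \frac{1}{7} \left(-18\right)\right) = -68 - \frac{121}{7} = - \frac{597}{7}$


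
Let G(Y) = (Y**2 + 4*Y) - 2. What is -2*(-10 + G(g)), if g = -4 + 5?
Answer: 14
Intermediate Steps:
g = 1
G(Y) = -2 + Y**2 + 4*Y
-2*(-10 + G(g)) = -2*(-10 + (-2 + 1**2 + 4*1)) = -2*(-10 + (-2 + 1 + 4)) = -2*(-10 + 3) = -2*(-7) = 14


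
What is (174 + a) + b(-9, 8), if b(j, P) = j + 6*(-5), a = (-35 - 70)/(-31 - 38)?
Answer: 3140/23 ≈ 136.52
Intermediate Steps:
a = 35/23 (a = -105/(-69) = -105*(-1/69) = 35/23 ≈ 1.5217)
b(j, P) = -30 + j (b(j, P) = j - 30 = -30 + j)
(174 + a) + b(-9, 8) = (174 + 35/23) + (-30 - 9) = 4037/23 - 39 = 3140/23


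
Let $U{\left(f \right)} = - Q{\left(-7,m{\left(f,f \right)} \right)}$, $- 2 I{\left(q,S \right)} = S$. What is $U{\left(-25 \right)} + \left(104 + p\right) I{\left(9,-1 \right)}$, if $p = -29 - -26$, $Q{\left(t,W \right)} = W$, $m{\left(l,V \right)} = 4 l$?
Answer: $\frac{301}{2} \approx 150.5$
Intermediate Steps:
$I{\left(q,S \right)} = - \frac{S}{2}$
$p = -3$ ($p = -29 + 26 = -3$)
$U{\left(f \right)} = - 4 f$
$U{\left(-25 \right)} + \left(104 + p\right) I{\left(9,-1 \right)} = \left(-4\right) \left(-25\right) + \left(104 - 3\right) \left(\left(- \frac{1}{2}\right) \left(-1\right)\right) = 100 + 101 \cdot \frac{1}{2} = 100 + \frac{101}{2} = \frac{301}{2}$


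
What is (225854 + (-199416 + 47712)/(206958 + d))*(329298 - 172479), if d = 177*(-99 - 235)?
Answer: 31167873007323/880 ≈ 3.5418e+10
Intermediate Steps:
d = -59118 (d = 177*(-334) = -59118)
(225854 + (-199416 + 47712)/(206958 + d))*(329298 - 172479) = (225854 + (-199416 + 47712)/(206958 - 59118))*(329298 - 172479) = (225854 - 151704/147840)*156819 = (225854 - 151704*1/147840)*156819 = (225854 - 903/880)*156819 = (198750617/880)*156819 = 31167873007323/880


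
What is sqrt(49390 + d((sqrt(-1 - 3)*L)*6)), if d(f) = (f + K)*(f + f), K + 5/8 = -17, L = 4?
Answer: sqrt(44782 - 1692*I) ≈ 211.66 - 3.997*I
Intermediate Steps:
K = -141/8 (K = -5/8 - 17 = -141/8 ≈ -17.625)
d(f) = 2*f*(-141/8 + f) (d(f) = (f - 141/8)*(f + f) = (-141/8 + f)*(2*f) = 2*f*(-141/8 + f))
sqrt(49390 + d((sqrt(-1 - 3)*L)*6)) = sqrt(49390 + ((sqrt(-1 - 3)*4)*6)*(-141 + 8*((sqrt(-1 - 3)*4)*6))/4) = sqrt(49390 + ((sqrt(-4)*4)*6)*(-141 + 8*((sqrt(-4)*4)*6))/4) = sqrt(49390 + (((2*I)*4)*6)*(-141 + 8*(((2*I)*4)*6))/4) = sqrt(49390 + ((8*I)*6)*(-141 + 8*((8*I)*6))/4) = sqrt(49390 + (48*I)*(-141 + 8*(48*I))/4) = sqrt(49390 + (48*I)*(-141 + 384*I)/4) = sqrt(49390 + 12*I*(-141 + 384*I))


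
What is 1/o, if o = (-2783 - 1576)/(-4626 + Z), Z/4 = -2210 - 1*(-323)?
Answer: 4058/1453 ≈ 2.7928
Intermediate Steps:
Z = -7548 (Z = 4*(-2210 - 1*(-323)) = 4*(-2210 + 323) = 4*(-1887) = -7548)
o = 1453/4058 (o = (-2783 - 1576)/(-4626 - 7548) = -4359/(-12174) = -4359*(-1/12174) = 1453/4058 ≈ 0.35806)
1/o = 1/(1453/4058) = 4058/1453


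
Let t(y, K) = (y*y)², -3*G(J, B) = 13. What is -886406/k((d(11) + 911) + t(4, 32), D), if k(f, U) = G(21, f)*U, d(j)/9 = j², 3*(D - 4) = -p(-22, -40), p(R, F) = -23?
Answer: 7977654/455 ≈ 17533.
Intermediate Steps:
D = 35/3 (D = 4 + (-1*(-23))/3 = 4 + (⅓)*23 = 4 + 23/3 = 35/3 ≈ 11.667)
G(J, B) = -13/3 (G(J, B) = -⅓*13 = -13/3)
t(y, K) = y⁴ (t(y, K) = (y²)² = y⁴)
d(j) = 9*j²
k(f, U) = -13*U/3
-886406/k((d(11) + 911) + t(4, 32), D) = -886406/((-13/3*35/3)) = -886406/(-455/9) = -886406*(-9/455) = 7977654/455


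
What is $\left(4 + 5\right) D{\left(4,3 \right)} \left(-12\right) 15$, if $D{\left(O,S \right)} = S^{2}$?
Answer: $-14580$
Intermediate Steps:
$\left(4 + 5\right) D{\left(4,3 \right)} \left(-12\right) 15 = \left(4 + 5\right) 3^{2} \left(-12\right) 15 = 9 \cdot 9 \left(-12\right) 15 = 81 \left(-12\right) 15 = \left(-972\right) 15 = -14580$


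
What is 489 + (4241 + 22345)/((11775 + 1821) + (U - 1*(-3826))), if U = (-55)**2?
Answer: 1432167/2921 ≈ 490.30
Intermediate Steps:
U = 3025
489 + (4241 + 22345)/((11775 + 1821) + (U - 1*(-3826))) = 489 + (4241 + 22345)/((11775 + 1821) + (3025 - 1*(-3826))) = 489 + 26586/(13596 + (3025 + 3826)) = 489 + 26586/(13596 + 6851) = 489 + 26586/20447 = 489 + 26586*(1/20447) = 489 + 3798/2921 = 1432167/2921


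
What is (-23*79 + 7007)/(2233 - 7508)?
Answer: -1038/1055 ≈ -0.98389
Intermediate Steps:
(-23*79 + 7007)/(2233 - 7508) = (-1817 + 7007)/(-5275) = 5190*(-1/5275) = -1038/1055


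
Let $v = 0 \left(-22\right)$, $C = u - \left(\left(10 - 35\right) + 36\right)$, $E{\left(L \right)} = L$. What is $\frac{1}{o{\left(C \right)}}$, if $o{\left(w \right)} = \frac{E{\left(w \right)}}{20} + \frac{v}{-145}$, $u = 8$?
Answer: $- \frac{20}{3} \approx -6.6667$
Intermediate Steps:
$C = -3$ ($C = 8 - \left(\left(10 - 35\right) + 36\right) = 8 - \left(-25 + 36\right) = 8 - 11 = -3$)
$v = 0$
$o{\left(w \right)} = \frac{w}{20}$ ($o{\left(w \right)} = \frac{w}{20} + \frac{0}{-145} = w \frac{1}{20} + 0 \left(- \frac{1}{145}\right) = \frac{w}{20} + 0 = \frac{w}{20}$)
$\frac{1}{o{\left(C \right)}} = \frac{1}{\frac{1}{20} \left(-3\right)} = \frac{1}{- \frac{3}{20}} = - \frac{20}{3}$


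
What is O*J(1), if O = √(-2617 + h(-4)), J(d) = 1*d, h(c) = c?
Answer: I*√2621 ≈ 51.196*I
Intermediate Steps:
J(d) = d
O = I*√2621 (O = √(-2617 - 4) = √(-2621) = I*√2621 ≈ 51.196*I)
O*J(1) = (I*√2621)*1 = I*√2621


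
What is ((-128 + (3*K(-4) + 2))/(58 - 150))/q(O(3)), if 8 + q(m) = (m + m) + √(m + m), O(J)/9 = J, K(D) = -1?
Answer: 129/4124 - 387*√6/189704 ≈ 0.026283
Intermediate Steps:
O(J) = 9*J
q(m) = -8 + 2*m + √2*√m (q(m) = -8 + ((m + m) + √(m + m)) = -8 + (2*m + √(2*m)) = -8 + (2*m + √2*√m) = -8 + 2*m + √2*√m)
((-128 + (3*K(-4) + 2))/(58 - 150))/q(O(3)) = ((-128 + (3*(-1) + 2))/(58 - 150))/(-8 + 2*(9*3) + √2*√(9*3)) = ((-128 + (-3 + 2))/(-92))/(-8 + 2*27 + √2*√27) = (-(-128 - 1)/92)/(-8 + 54 + √2*(3*√3)) = (-1/92*(-129))/(-8 + 54 + 3*√6) = 129/(92*(46 + 3*√6))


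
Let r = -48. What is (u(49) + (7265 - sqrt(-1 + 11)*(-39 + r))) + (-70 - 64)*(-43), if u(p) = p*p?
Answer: 15428 + 87*sqrt(10) ≈ 15703.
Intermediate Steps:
u(p) = p**2
(u(49) + (7265 - sqrt(-1 + 11)*(-39 + r))) + (-70 - 64)*(-43) = (49**2 + (7265 - sqrt(-1 + 11)*(-39 - 48))) + (-70 - 64)*(-43) = (2401 + (7265 - sqrt(10)*(-87))) - 134*(-43) = (2401 + (7265 - (-87)*sqrt(10))) + 5762 = (2401 + (7265 + 87*sqrt(10))) + 5762 = (9666 + 87*sqrt(10)) + 5762 = 15428 + 87*sqrt(10)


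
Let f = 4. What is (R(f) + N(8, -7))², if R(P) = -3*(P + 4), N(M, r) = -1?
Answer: 625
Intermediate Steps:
R(P) = -12 - 3*P (R(P) = -3*(4 + P) = -12 - 3*P)
(R(f) + N(8, -7))² = ((-12 - 3*4) - 1)² = ((-12 - 12) - 1)² = (-24 - 1)² = (-25)² = 625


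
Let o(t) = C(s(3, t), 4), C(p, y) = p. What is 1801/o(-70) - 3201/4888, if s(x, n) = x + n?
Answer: -9017755/327496 ≈ -27.535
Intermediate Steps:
s(x, n) = n + x
o(t) = 3 + t (o(t) = t + 3 = 3 + t)
1801/o(-70) - 3201/4888 = 1801/(3 - 70) - 3201/4888 = 1801/(-67) - 3201*1/4888 = 1801*(-1/67) - 3201/4888 = -1801/67 - 3201/4888 = -9017755/327496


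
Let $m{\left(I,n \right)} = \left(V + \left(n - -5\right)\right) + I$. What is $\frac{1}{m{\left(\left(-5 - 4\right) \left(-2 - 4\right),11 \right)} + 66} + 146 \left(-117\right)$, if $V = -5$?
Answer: $- \frac{2237741}{131} \approx -17082.0$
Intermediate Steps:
$m{\left(I,n \right)} = I + n$ ($m{\left(I,n \right)} = \left(-5 + \left(n - -5\right)\right) + I = \left(-5 + \left(n + 5\right)\right) + I = \left(-5 + \left(5 + n\right)\right) + I = n + I = I + n$)
$\frac{1}{m{\left(\left(-5 - 4\right) \left(-2 - 4\right),11 \right)} + 66} + 146 \left(-117\right) = \frac{1}{\left(\left(-5 - 4\right) \left(-2 - 4\right) + 11\right) + 66} + 146 \left(-117\right) = \frac{1}{\left(\left(-9\right) \left(-6\right) + 11\right) + 66} - 17082 = \frac{1}{\left(54 + 11\right) + 66} - 17082 = \frac{1}{65 + 66} - 17082 = \frac{1}{131} - 17082 = - \frac{2237741}{131}$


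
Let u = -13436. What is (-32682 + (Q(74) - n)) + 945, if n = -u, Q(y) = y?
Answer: -45099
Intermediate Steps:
n = 13436 (n = -1*(-13436) = 13436)
(-32682 + (Q(74) - n)) + 945 = (-32682 + (74 - 1*13436)) + 945 = (-32682 + (74 - 13436)) + 945 = (-32682 - 13362) + 945 = -46044 + 945 = -45099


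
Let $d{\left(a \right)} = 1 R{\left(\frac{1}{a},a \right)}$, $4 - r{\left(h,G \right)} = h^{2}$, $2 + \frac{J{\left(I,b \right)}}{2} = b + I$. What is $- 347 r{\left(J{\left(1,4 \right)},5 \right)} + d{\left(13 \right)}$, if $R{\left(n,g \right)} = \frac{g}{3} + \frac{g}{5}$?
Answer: $\frac{166664}{15} \approx 11111.0$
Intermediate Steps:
$R{\left(n,g \right)} = \frac{8 g}{15}$ ($R{\left(n,g \right)} = g \frac{1}{3} + g \frac{1}{5} = \frac{g}{3} + \frac{g}{5} = \frac{8 g}{15}$)
$J{\left(I,b \right)} = -4 + 2 I + 2 b$ ($J{\left(I,b \right)} = -4 + 2 \left(b + I\right) = -4 + 2 \left(I + b\right) = -4 + \left(2 I + 2 b\right) = -4 + 2 I + 2 b$)
$r{\left(h,G \right)} = 4 - h^{2}$
$d{\left(a \right)} = \frac{8 a}{15}$ ($d{\left(a \right)} = 1 \frac{8 a}{15} = \frac{8 a}{15}$)
$- 347 r{\left(J{\left(1,4 \right)},5 \right)} + d{\left(13 \right)} = - 347 \left(4 - \left(-4 + 2 \cdot 1 + 2 \cdot 4\right)^{2}\right) + \frac{8}{15} \cdot 13 = - 347 \left(4 - \left(-4 + 2 + 8\right)^{2}\right) + \frac{104}{15} = - 347 \left(4 - 6^{2}\right) + \frac{104}{15} = - 347 \left(4 - 36\right) + \frac{104}{15} = \left(-347\right) \left(-32\right) + \frac{104}{15} = 11104 + \frac{104}{15} = \frac{166664}{15}$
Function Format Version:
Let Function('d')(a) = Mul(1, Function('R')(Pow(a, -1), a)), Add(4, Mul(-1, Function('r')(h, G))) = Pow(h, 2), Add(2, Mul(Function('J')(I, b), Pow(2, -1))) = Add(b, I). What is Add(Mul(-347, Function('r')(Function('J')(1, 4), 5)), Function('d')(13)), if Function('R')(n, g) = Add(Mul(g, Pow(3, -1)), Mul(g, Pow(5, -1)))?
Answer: Rational(166664, 15) ≈ 11111.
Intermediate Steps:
Function('R')(n, g) = Mul(Rational(8, 15), g) (Function('R')(n, g) = Add(Mul(g, Rational(1, 3)), Mul(g, Rational(1, 5))) = Add(Mul(Rational(1, 3), g), Mul(Rational(1, 5), g)) = Mul(Rational(8, 15), g))
Function('J')(I, b) = Add(-4, Mul(2, I), Mul(2, b)) (Function('J')(I, b) = Add(-4, Mul(2, Add(b, I))) = Add(-4, Mul(2, Add(I, b))) = Add(-4, Add(Mul(2, I), Mul(2, b))) = Add(-4, Mul(2, I), Mul(2, b)))
Function('r')(h, G) = Add(4, Mul(-1, Pow(h, 2)))
Function('d')(a) = Mul(Rational(8, 15), a) (Function('d')(a) = Mul(1, Mul(Rational(8, 15), a)) = Mul(Rational(8, 15), a))
Add(Mul(-347, Function('r')(Function('J')(1, 4), 5)), Function('d')(13)) = Add(Mul(-347, Add(4, Mul(-1, Pow(Add(-4, Mul(2, 1), Mul(2, 4)), 2)))), Mul(Rational(8, 15), 13)) = Add(Mul(-347, Add(4, Mul(-1, Pow(Add(-4, 2, 8), 2)))), Rational(104, 15)) = Add(Mul(-347, Add(4, Mul(-1, Pow(6, 2)))), Rational(104, 15)) = Add(Mul(-347, Add(4, Mul(-1, 36))), Rational(104, 15)) = Add(Mul(-347, Add(4, -36)), Rational(104, 15)) = Add(Mul(-347, -32), Rational(104, 15)) = Add(11104, Rational(104, 15)) = Rational(166664, 15)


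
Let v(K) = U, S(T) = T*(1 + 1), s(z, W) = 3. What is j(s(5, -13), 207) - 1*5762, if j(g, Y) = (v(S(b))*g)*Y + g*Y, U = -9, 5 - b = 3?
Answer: -10730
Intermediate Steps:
b = 2 (b = 5 - 1*3 = 5 - 3 = 2)
S(T) = 2*T (S(T) = T*2 = 2*T)
v(K) = -9
j(g, Y) = -8*Y*g (j(g, Y) = (-9*g)*Y + g*Y = -9*Y*g + Y*g = -8*Y*g)
j(s(5, -13), 207) - 1*5762 = -8*207*3 - 1*5762 = -4968 - 5762 = -10730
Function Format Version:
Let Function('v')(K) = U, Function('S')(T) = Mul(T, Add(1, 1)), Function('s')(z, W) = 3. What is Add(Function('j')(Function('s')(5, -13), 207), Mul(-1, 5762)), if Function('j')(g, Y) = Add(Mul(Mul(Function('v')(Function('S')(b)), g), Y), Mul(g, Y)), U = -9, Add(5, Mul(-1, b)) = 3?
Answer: -10730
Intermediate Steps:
b = 2 (b = Add(5, Mul(-1, 3)) = Add(5, -3) = 2)
Function('S')(T) = Mul(2, T) (Function('S')(T) = Mul(T, 2) = Mul(2, T))
Function('v')(K) = -9
Function('j')(g, Y) = Mul(-8, Y, g) (Function('j')(g, Y) = Add(Mul(Mul(-9, g), Y), Mul(g, Y)) = Add(Mul(-9, Y, g), Mul(Y, g)) = Mul(-8, Y, g))
Add(Function('j')(Function('s')(5, -13), 207), Mul(-1, 5762)) = Add(Mul(-8, 207, 3), Mul(-1, 5762)) = Add(-4968, -5762) = -10730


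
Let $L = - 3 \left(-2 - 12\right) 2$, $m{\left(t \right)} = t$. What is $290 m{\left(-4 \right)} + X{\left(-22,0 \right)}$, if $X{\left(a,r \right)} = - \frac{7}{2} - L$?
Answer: $- \frac{2495}{2} \approx -1247.5$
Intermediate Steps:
$L = 84$ ($L = - 3 \left(-2 - 12\right) 2 = \left(-3\right) \left(-14\right) 2 = 42 \cdot 2 = 84$)
$X{\left(a,r \right)} = - \frac{175}{2}$ ($X{\left(a,r \right)} = - \frac{7}{2} - 84 = - \frac{175}{2}$)
$290 m{\left(-4 \right)} + X{\left(-22,0 \right)} = 290 \left(-4\right) - \frac{175}{2} = -1160 - \frac{175}{2} = - \frac{2495}{2}$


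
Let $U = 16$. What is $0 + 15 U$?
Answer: $240$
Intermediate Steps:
$0 + 15 U = 0 + 15 \cdot 16 = 0 + 240 = 240$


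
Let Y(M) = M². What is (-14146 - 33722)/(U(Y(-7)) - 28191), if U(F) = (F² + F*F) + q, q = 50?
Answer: 47868/23339 ≈ 2.0510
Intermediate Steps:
U(F) = 50 + 2*F² (U(F) = (F² + F*F) + 50 = (F² + F²) + 50 = 2*F² + 50 = 50 + 2*F²)
(-14146 - 33722)/(U(Y(-7)) - 28191) = (-14146 - 33722)/((50 + 2*((-7)²)²) - 28191) = -47868/((50 + 2*49²) - 28191) = -47868/((50 + 2*2401) - 28191) = -47868/((50 + 4802) - 28191) = -47868/(4852 - 28191) = -47868/(-23339) = -47868*(-1/23339) = 47868/23339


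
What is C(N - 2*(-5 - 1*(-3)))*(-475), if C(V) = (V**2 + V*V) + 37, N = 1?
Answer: -41325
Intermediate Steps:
C(V) = 37 + 2*V**2 (C(V) = (V**2 + V**2) + 37 = 2*V**2 + 37 = 37 + 2*V**2)
C(N - 2*(-5 - 1*(-3)))*(-475) = (37 + 2*(1 - 2*(-5 - 1*(-3)))**2)*(-475) = (37 + 2*(1 - 2*(-5 + 3))**2)*(-475) = (37 + 2*(1 - 2*(-2))**2)*(-475) = (37 + 2*(1 + 4)**2)*(-475) = (37 + 2*5**2)*(-475) = (37 + 2*25)*(-475) = (37 + 50)*(-475) = 87*(-475) = -41325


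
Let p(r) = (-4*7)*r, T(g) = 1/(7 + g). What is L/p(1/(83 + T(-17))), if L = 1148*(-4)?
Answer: 67978/5 ≈ 13596.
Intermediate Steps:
L = -4592
p(r) = -28*r
L/p(1/(83 + T(-17))) = -(-13612 - 164/(7 - 17)) = -4592/((-28/(83 + 1/(-10)))) = -4592/((-28/(83 - 1/10))) = -4592/((-28/829/10)) = -4592/((-28*10/829)) = -4592/(-280/829) = -4592*(-829/280) = 67978/5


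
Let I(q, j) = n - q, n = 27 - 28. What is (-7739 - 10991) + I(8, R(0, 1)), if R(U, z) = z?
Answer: -18739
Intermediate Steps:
n = -1
I(q, j) = -1 - q
(-7739 - 10991) + I(8, R(0, 1)) = (-7739 - 10991) + (-1 - 1*8) = -18730 + (-1 - 8) = -18730 - 9 = -18739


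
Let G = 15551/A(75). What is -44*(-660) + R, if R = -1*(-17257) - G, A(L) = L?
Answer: 3456724/75 ≈ 46090.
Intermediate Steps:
G = 15551/75 ≈ 207.35
R = 1278724/75 (R = -1*(-17257) - 1*15551/75 = 17257 - 15551/75 = 1278724/75 ≈ 17050.)
-44*(-660) + R = -44*(-660) + 1278724/75 = 29040 + 1278724/75 = 3456724/75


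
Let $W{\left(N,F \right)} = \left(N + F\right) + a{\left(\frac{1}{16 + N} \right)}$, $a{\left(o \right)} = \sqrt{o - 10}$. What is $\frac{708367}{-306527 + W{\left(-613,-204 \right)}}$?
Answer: $- \frac{1830623539536}{794265064853} - \frac{9977 i \sqrt{3564687}}{794265064853} \approx -2.3048 - 2.3716 \cdot 10^{-5} i$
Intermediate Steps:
$a{\left(o \right)} = \sqrt{-10 + o}$
$W{\left(N,F \right)} = F + N + \sqrt{-10 + \frac{1}{16 + N}}$ ($W{\left(N,F \right)} = \left(N + F\right) + \sqrt{-10 + \frac{1}{16 + N}} = \left(F + N\right) + \sqrt{-10 + \frac{1}{16 + N}} = F + N + \sqrt{-10 + \frac{1}{16 + N}}$)
$\frac{708367}{-306527 + W{\left(-613,-204 \right)}} = \frac{708367}{-306527 - \left(817 - \sqrt{-159 - -6130} \frac{i \sqrt{597}}{597}\right)} = \frac{708367}{-306527 - \left(817 - \sqrt{-159 + 6130} \frac{i \sqrt{597}}{597}\right)} = \frac{708367}{-306527 - \left(817 - \frac{i \sqrt{3564687}}{597}\right)} = \frac{708367}{-307344 + \frac{i \sqrt{3564687}}{597}}$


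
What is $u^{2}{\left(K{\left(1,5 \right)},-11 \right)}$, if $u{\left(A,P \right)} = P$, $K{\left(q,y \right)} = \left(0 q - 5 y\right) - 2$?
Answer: $121$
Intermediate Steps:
$K{\left(q,y \right)} = -2 - 5 y$ ($K{\left(q,y \right)} = \left(0 - 5 y\right) - 2 = - 5 y - 2 = -2 - 5 y$)
$u^{2}{\left(K{\left(1,5 \right)},-11 \right)} = \left(-11\right)^{2} = 121$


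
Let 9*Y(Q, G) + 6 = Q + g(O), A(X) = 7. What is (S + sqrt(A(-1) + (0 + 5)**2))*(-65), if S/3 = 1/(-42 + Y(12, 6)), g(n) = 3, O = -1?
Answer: 195/41 - 260*sqrt(2) ≈ -362.94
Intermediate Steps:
Y(Q, G) = -1/3 + Q/9 (Y(Q, G) = -2/3 + (Q + 3)/9 = -2/3 + (3 + Q)/9 = -2/3 + (1/3 + Q/9) = -1/3 + Q/9)
S = -3/41 (S = 3/(-42 + (-1/3 + (1/9)*12)) = 3/(-42 + (-1/3 + 4/3)) = 3/(-42 + 1) = 3/(-41) = 3*(-1/41) = -3/41 ≈ -0.073171)
(S + sqrt(A(-1) + (0 + 5)**2))*(-65) = (-3/41 + sqrt(7 + (0 + 5)**2))*(-65) = (-3/41 + sqrt(7 + 5**2))*(-65) = (-3/41 + sqrt(7 + 25))*(-65) = (-3/41 + sqrt(32))*(-65) = (-3/41 + 4*sqrt(2))*(-65) = 195/41 - 260*sqrt(2)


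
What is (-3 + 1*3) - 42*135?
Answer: -5670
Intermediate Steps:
(-3 + 1*3) - 42*135 = (-3 + 3) - 5670 = 0 - 5670 = -5670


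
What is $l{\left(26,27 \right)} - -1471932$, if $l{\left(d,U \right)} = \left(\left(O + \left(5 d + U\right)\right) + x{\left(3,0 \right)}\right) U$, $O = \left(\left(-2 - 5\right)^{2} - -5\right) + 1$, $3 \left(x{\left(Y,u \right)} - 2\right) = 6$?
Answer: $1477764$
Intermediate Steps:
$x{\left(Y,u \right)} = 4$ ($x{\left(Y,u \right)} = 2 + \frac{1}{3} \cdot 6 = 2 + 2 = 4$)
$O = 55$ ($O = \left(\left(-7\right)^{2} + 5\right) + 1 = \left(49 + 5\right) + 1 = 54 + 1 = 55$)
$l{\left(d,U \right)} = U \left(59 + U + 5 d\right)$ ($l{\left(d,U \right)} = \left(\left(55 + \left(5 d + U\right)\right) + 4\right) U = \left(\left(55 + \left(U + 5 d\right)\right) + 4\right) U = \left(\left(55 + U + 5 d\right) + 4\right) U = \left(59 + U + 5 d\right) U = U \left(59 + U + 5 d\right)$)
$l{\left(26,27 \right)} - -1471932 = 27 \left(59 + 27 + 5 \cdot 26\right) - -1471932 = 27 \left(59 + 27 + 130\right) + 1471932 = 27 \cdot 216 + 1471932 = 5832 + 1471932 = 1477764$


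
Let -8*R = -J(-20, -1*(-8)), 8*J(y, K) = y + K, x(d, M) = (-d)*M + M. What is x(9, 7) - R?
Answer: -893/16 ≈ -55.813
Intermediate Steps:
x(d, M) = M - M*d (x(d, M) = -M*d + M = M - M*d)
J(y, K) = K/8 + y/8 (J(y, K) = (y + K)/8 = (K + y)/8 = K/8 + y/8)
R = -3/16 (R = -(-1)*((-1*(-8))/8 + (⅛)*(-20))/8 = -(-1)*((⅛)*8 - 5/2)/8 = -(-1)*(1 - 5/2)/8 = -(-1)*(-3)/(8*2) = -⅛*3/2 = -3/16 ≈ -0.18750)
x(9, 7) - R = 7*(1 - 1*9) - 1*(-3/16) = 7*(1 - 9) + 3/16 = 7*(-8) + 3/16 = -56 + 3/16 = -893/16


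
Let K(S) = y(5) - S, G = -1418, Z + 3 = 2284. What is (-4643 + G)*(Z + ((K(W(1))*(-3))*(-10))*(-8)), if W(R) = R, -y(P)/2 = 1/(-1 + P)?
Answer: -16007101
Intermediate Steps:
Z = 2281 (Z = -3 + 2284 = 2281)
y(P) = -2/(-1 + P)
K(S) = -1/2 - S (K(S) = -2/(-1 + 5) - S = -2/4 - S = -2*1/4 - S = -1/2 - S)
(-4643 + G)*(Z + ((K(W(1))*(-3))*(-10))*(-8)) = (-4643 - 1418)*(2281 + (((-1/2 - 1*1)*(-3))*(-10))*(-8)) = -6061*(2281 + (((-1/2 - 1)*(-3))*(-10))*(-8)) = -6061*(2281 + (-3/2*(-3)*(-10))*(-8)) = -6061*(2281 + ((9/2)*(-10))*(-8)) = -6061*(2281 - 45*(-8)) = -6061*(2281 + 360) = -6061*2641 = -16007101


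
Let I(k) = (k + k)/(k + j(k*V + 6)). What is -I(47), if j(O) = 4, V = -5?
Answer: -94/51 ≈ -1.8431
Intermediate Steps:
I(k) = 2*k/(4 + k) (I(k) = (k + k)/(k + 4) = (2*k)/(4 + k) = 2*k/(4 + k))
-I(47) = -2*47/(4 + 47) = -2*47/51 = -1*94/51 = -94/51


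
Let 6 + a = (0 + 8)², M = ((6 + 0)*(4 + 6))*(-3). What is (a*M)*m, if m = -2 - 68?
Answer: 730800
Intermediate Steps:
m = -70
M = -180 (M = (6*10)*(-3) = 60*(-3) = -180)
a = 58 (a = -6 + (0 + 8)² = -6 + 8² = -6 + 64 = 58)
(a*M)*m = (58*(-180))*(-70) = -10440*(-70) = 730800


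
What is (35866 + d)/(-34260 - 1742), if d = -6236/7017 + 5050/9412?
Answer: -1184355495041/1188858116004 ≈ -0.99621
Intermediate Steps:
d = -11628691/33022002 (d = -6236*1/7017 + 5050*(1/9412) = -6236/7017 + 2525/4706 = -11628691/33022002 ≈ -0.35215)
(35866 + d)/(-34260 - 1742) = (35866 - 11628691/33022002)/(-34260 - 1742) = (1184355495041/33022002)/(-36002) = (1184355495041/33022002)*(-1/36002) = -1184355495041/1188858116004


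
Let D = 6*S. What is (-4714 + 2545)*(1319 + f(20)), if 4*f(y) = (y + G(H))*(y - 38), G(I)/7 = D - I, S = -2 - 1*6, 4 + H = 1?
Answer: -11480517/2 ≈ -5.7403e+6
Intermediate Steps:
H = -3 (H = -4 + 1 = -3)
S = -8 (S = -2 - 6 = -8)
D = -48 (D = 6*(-8) = -48)
G(I) = -336 - 7*I (G(I) = 7*(-48 - I) = -336 - 7*I)
f(y) = (-315 + y)*(-38 + y)/4 (f(y) = ((y + (-336 - 7*(-3)))*(y - 38))/4 = ((y + (-336 + 21))*(-38 + y))/4 = ((y - 315)*(-38 + y))/4 = ((-315 + y)*(-38 + y))/4 = (-315 + y)*(-38 + y)/4)
(-4714 + 2545)*(1319 + f(20)) = (-4714 + 2545)*(1319 + (5985/2 - 353/4*20 + (1/4)*20**2)) = -2169*(1319 + (5985/2 - 1765 + (1/4)*400)) = -2169*(1319 + (5985/2 - 1765 + 100)) = -2169*(1319 + 2655/2) = -2169*5293/2 = -11480517/2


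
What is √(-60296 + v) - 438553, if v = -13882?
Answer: -438553 + 3*I*√8242 ≈ -4.3855e+5 + 272.36*I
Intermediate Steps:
√(-60296 + v) - 438553 = √(-60296 - 13882) - 438553 = √(-74178) - 438553 = 3*I*√8242 - 438553 = -438553 + 3*I*√8242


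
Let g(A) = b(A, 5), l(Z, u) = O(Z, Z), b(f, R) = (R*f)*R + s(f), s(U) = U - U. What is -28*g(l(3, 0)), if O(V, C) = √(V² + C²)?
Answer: -2100*√2 ≈ -2969.8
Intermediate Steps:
s(U) = 0
b(f, R) = f*R² (b(f, R) = (R*f)*R + 0 = f*R² + 0 = f*R²)
O(V, C) = √(C² + V²)
l(Z, u) = √2*√(Z²) (l(Z, u) = √(Z² + Z²) = √(2*Z²) = √2*√(Z²))
g(A) = 25*A (g(A) = A*5² = A*25 = 25*A)
-28*g(l(3, 0)) = -700*√2*√(3²) = -700*√2*√9 = -700*√2*3 = -700*3*√2 = -2100*√2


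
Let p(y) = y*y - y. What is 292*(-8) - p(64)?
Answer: -6368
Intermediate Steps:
p(y) = y² - y
292*(-8) - p(64) = 292*(-8) - 64*(-1 + 64) = -2336 - 64*63 = -2336 - 1*4032 = -2336 - 4032 = -6368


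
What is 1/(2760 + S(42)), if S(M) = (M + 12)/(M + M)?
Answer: 14/38649 ≈ 0.00036223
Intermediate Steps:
S(M) = (12 + M)/(2*M) (S(M) = (12 + M)/((2*M)) = (12 + M)*(1/(2*M)) = (12 + M)/(2*M))
1/(2760 + S(42)) = 1/(2760 + (½)*(12 + 42)/42) = 1/(2760 + (½)*(1/42)*54) = 1/(2760 + 9/14) = 1/(38649/14) = 14/38649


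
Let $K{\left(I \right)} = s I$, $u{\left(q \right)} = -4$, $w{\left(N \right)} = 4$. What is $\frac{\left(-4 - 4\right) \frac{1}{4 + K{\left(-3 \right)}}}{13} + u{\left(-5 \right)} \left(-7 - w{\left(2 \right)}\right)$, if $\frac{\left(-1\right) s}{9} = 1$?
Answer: $\frac{17724}{403} \approx 43.98$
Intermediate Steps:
$s = -9$ ($s = \left(-9\right) 1 = -9$)
$K{\left(I \right)} = - 9 I$
$\frac{\left(-4 - 4\right) \frac{1}{4 + K{\left(-3 \right)}}}{13} + u{\left(-5 \right)} \left(-7 - w{\left(2 \right)}\right) = \frac{\left(-4 - 4\right) \frac{1}{4 - -27}}{13} - 4 \left(-7 - 4\right) = - \frac{8}{4 + 27} \cdot \frac{1}{13} - 4 \left(-7 - 4\right) = - \frac{8}{31} \cdot \frac{1}{13} - -44 = \left(-8\right) \frac{1}{31} \cdot \frac{1}{13} + 44 = \left(- \frac{8}{31}\right) \frac{1}{13} + 44 = - \frac{8}{403} + 44 = \frac{17724}{403}$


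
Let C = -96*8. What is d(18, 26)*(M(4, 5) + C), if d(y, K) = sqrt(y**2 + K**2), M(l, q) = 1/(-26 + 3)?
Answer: -176650*sqrt(10)/23 ≈ -24288.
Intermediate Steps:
M(l, q) = -1/23 (M(l, q) = 1/(-23) = -1/23)
C = -768
d(y, K) = sqrt(K**2 + y**2)
d(18, 26)*(M(4, 5) + C) = sqrt(26**2 + 18**2)*(-1/23 - 768) = sqrt(676 + 324)*(-17665/23) = sqrt(1000)*(-17665/23) = (10*sqrt(10))*(-17665/23) = -176650*sqrt(10)/23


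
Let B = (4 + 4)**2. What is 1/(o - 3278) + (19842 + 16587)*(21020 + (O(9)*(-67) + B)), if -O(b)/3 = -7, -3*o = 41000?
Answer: 36438494053119/50834 ≈ 7.1681e+8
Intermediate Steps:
o = -41000/3 (o = -1/3*41000 = -41000/3 ≈ -13667.)
O(b) = 21 (O(b) = -3*(-7) = 21)
B = 64 (B = 8**2 = 64)
1/(o - 3278) + (19842 + 16587)*(21020 + (O(9)*(-67) + B)) = 1/(-41000/3 - 3278) + (19842 + 16587)*(21020 + (21*(-67) + 64)) = 1/(-50834/3) + 36429*(21020 + (-1407 + 64)) = -3/50834 + 36429*(21020 - 1343) = -3/50834 + 36429*19677 = -3/50834 + 716813433 = 36438494053119/50834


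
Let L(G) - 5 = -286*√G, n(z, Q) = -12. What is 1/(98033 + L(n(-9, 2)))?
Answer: 49019/4806215498 + 143*I*√3/2403107749 ≈ 1.0199e-5 + 1.0307e-7*I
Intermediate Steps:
L(G) = 5 - 286*√G
1/(98033 + L(n(-9, 2))) = 1/(98033 + (5 - 572*I*√3)) = 1/(98038 - 572*I*√3)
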